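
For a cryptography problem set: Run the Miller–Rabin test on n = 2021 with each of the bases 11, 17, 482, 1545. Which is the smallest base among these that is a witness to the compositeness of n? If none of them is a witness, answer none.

n − 1 = 2020 = 2^2 · 505, so s = 2 and d = 505.
Base 11: x_0 = 11^505 mod 2021 = 312. x_0 is neither 1 nor 2020, so continue squaring. x_1 = 312^2 mod 2021 = 336. Reached i = s−1 = 1 without hitting −1: 11 is a Miller–Rabin witness and 2021 is composite.
Base 17: x_0 = 17^505 mod 2021 = 318. x_0 is neither 1 nor 2020, so continue squaring. x_1 = 318^2 mod 2021 = 74. Reached i = s−1 = 1 without hitting −1: 17 is a Miller–Rabin witness and 2021 is composite.
Base 482: x_0 = 482^505 mod 2021 = 568. x_0 is neither 1 nor 2020, so continue squaring. x_1 = 568^2 mod 2021 = 1285. Reached i = s−1 = 1 without hitting −1: 482 is a Miller–Rabin witness and 2021 is composite.
Base 1545: x_0 = 1545^505 mod 2021 = 556. x_0 is neither 1 nor 2020, so continue squaring. x_1 = 556^2 mod 2021 = 1944. Reached i = s−1 = 1 without hitting −1: 1545 is a Miller–Rabin witness and 2021 is composite.
The smallest witness among the given bases is 11.

11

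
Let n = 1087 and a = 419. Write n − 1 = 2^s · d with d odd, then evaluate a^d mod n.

1

n − 1 = 1086 = 2^1 · 543, so s = 1 and d = 543.
419^543 mod 1087 = 1.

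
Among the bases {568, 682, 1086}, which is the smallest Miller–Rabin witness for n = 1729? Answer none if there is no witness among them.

n − 1 = 1728 = 2^6 · 27, so s = 6 and d = 27.
Base 568: x_0 = 568^27 mod 1729 = 1. x_0 = 1, so 568 is not a witness.
Base 682: x_0 = 682^27 mod 1729 = 1217. x_0 is neither 1 nor 1728, so continue squaring. x_1 = 1217^2 mod 1729 = 1065. x_2 = 1065^2 mod 1729 = 1. x_2 = 1 but x_1 ≠ ±1, a nontrivial square root of 1 — 682 is a witness and 1729 is composite.
Base 1086: x_0 = 1086^27 mod 1729 = 512. x_0 is neither 1 nor 1728, so continue squaring. x_1 = 512^2 mod 1729 = 1065. x_2 = 1065^2 mod 1729 = 1. x_2 = 1 but x_1 ≠ ±1, a nontrivial square root of 1 — 1086 is a witness and 1729 is composite.
The smallest witness among the given bases is 682.

682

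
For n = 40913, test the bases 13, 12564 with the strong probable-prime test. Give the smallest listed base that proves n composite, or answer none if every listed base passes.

13

n − 1 = 40912 = 2^4 · 2557, so s = 4 and d = 2557.
Base 13: x_0 = 13^2557 mod 40913 = 33843. x_0 is neither 1 nor 40912, so continue squaring. x_1 = 33843^2 mod 40913 = 30127. x_2 = 30127^2 mod 40913 = 22137. x_3 = 22137^2 mod 40913 = 31768. Reached i = s−1 = 3 without hitting −1: 13 is a Miller–Rabin witness and 40913 is composite.
Base 12564: x_0 = 12564^2557 mod 40913 = 27486. x_0 is neither 1 nor 40912, so continue squaring. x_1 = 27486^2 mod 40913 = 21651. x_2 = 21651^2 mod 40913 = 25560. x_3 = 25560^2 mod 40913 = 14816. Reached i = s−1 = 3 without hitting −1: 12564 is a Miller–Rabin witness and 40913 is composite.
The smallest witness among the given bases is 13.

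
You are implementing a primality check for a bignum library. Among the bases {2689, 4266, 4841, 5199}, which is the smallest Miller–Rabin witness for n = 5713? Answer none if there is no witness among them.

n − 1 = 5712 = 2^4 · 357, so s = 4 and d = 357.
Base 2689: x_0 = 2689^357 mod 5713 = 2772. x_0 is neither 1 nor 5712, so continue squaring. x_1 = 2772^2 mod 5713 = 5712. x_1 ≡ −1, so 2689 is not a witness.
Base 4266: x_0 = 4266^357 mod 5713 = 2772. x_0 is neither 1 nor 5712, so continue squaring. x_1 = 2772^2 mod 5713 = 5712. x_1 ≡ −1, so 4266 is not a witness.
Base 4841: x_0 = 4841^357 mod 5713 = 1984. x_0 is neither 1 nor 5712, so continue squaring. x_1 = 1984^2 mod 5713 = 5712. x_1 ≡ −1, so 4841 is not a witness.
Base 5199: x_0 = 5199^357 mod 5713 = 1984. x_0 is neither 1 nor 5712, so continue squaring. x_1 = 1984^2 mod 5713 = 5712. x_1 ≡ −1, so 5199 is not a witness.
No listed base is a witness for 5713.

none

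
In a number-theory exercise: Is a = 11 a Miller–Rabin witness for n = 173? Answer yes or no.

n − 1 = 172 = 2^2 · 43, so s = 2 and d = 43.
x_0 = 11^43 mod 173 = 93.
x_0 is neither 1 nor 172, so continue squaring.
x_1 = 93^2 mod 173 = 172.
x_1 ≡ −1, so 11 is not a witness.

no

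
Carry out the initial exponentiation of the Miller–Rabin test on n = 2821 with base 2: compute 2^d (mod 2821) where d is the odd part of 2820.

2605

n − 1 = 2820 = 2^2 · 705, so s = 2 and d = 705.
2^705 mod 2821 = 2605.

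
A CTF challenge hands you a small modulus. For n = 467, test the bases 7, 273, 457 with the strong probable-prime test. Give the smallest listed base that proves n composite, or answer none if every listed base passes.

n − 1 = 466 = 2^1 · 233, so s = 1 and d = 233.
Base 7: x_0 = 7^233 mod 467 = 1. x_0 = 1, so 7 is not a witness.
Base 273: x_0 = 273^233 mod 467 = 1. x_0 = 1, so 273 is not a witness.
Base 457: x_0 = 457^233 mod 467 = 466. x_0 = 466 ≡ −1, so 457 is not a witness.
No listed base is a witness for 467.

none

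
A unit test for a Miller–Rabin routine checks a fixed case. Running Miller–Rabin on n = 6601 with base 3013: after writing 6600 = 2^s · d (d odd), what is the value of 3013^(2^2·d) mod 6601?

n − 1 = 6600 = 2^3 · 825, so s = 3 and d = 825.
x_0 = 3013^825 mod 6601 = 4255.
x_1 = 4255^2 mod 6601 = 5083.
x_2 = 5083^2 mod 6601 = 575.

575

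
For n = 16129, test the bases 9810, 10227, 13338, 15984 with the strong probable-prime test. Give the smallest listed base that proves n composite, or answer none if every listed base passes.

n − 1 = 16128 = 2^8 · 63, so s = 8 and d = 63.
Base 9810: x_0 = 9810^63 mod 16129 = 1. x_0 = 1, so 9810 is not a witness.
Base 10227: x_0 = 10227^63 mod 16129 = 11302. x_0 is neither 1 nor 16128, so continue squaring. x_1 = 11302^2 mod 16129 = 9653. x_2 = 9653^2 mod 16129 = 3176. x_3 = 3176^2 mod 16129 = 6351. x_4 = 6351^2 mod 16129 = 12701. x_5 = 12701^2 mod 16129 = 9272. x_6 = 9272^2 mod 16129 = 2414. x_7 = 2414^2 mod 16129 = 4827. Reached i = s−1 = 7 without hitting −1: 10227 is a Miller–Rabin witness and 16129 is composite.
Base 13338: x_0 = 13338^63 mod 16129 = 6476. x_0 is neither 1 nor 16128, so continue squaring. x_1 = 6476^2 mod 16129 = 3176. x_2 = 3176^2 mod 16129 = 6351. x_3 = 6351^2 mod 16129 = 12701. x_4 = 12701^2 mod 16129 = 9272. x_5 = 9272^2 mod 16129 = 2414. x_6 = 2414^2 mod 16129 = 4827. x_7 = 4827^2 mod 16129 = 9653. Reached i = s−1 = 7 without hitting −1: 13338 is a Miller–Rabin witness and 16129 is composite.
Base 15984: x_0 = 15984^63 mod 16129 = 14985. x_0 is neither 1 nor 16128, so continue squaring. x_1 = 14985^2 mod 16129 = 2287. x_2 = 2287^2 mod 16129 = 4573. x_3 = 4573^2 mod 16129 = 9145. x_4 = 9145^2 mod 16129 = 2160. x_5 = 2160^2 mod 16129 = 4319. x_6 = 4319^2 mod 16129 = 8637. x_7 = 8637^2 mod 16129 = 1144. Reached i = s−1 = 7 without hitting −1: 15984 is a Miller–Rabin witness and 16129 is composite.
The smallest witness among the given bases is 10227.

10227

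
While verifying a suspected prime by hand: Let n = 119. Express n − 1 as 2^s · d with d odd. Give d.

Halving: 118 → 59; 59 is odd.
So 118 = 2^1 · 59.

59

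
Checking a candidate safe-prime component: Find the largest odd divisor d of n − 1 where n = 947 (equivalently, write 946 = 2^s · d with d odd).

473

Halving: 946 → 473; 473 is odd.
So 946 = 2^1 · 473.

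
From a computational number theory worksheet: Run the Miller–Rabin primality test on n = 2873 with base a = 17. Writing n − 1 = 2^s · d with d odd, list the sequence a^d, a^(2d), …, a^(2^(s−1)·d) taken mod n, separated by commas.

n − 1 = 2872 = 2^3 · 359, so s = 3 and d = 359.
x_0 = 17^359 mod 2873 = 1479.
x_1 = 1479^2 mod 2873 = 1088.
x_2 = 1088^2 mod 2873 = 68.

1479, 1088, 68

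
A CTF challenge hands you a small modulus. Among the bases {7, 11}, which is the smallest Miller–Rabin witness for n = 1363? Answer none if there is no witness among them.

n − 1 = 1362 = 2^1 · 681, so s = 1 and d = 681.
Base 7: x_0 = 7^681 mod 1363 = 1209. x_0 ∉ {1, 1362} and s = 1, so 7 is a Miller–Rabin witness and 1363 is composite.
Base 11: x_0 = 11^681 mod 1363 = 872. x_0 ∉ {1, 1362} and s = 1, so 11 is a Miller–Rabin witness and 1363 is composite.
The smallest witness among the given bases is 7.

7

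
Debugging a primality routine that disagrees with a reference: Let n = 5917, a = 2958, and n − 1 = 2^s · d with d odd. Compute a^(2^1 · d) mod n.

1699

n − 1 = 5916 = 2^2 · 1479, so s = 2 and d = 1479.
x_0 = 2958^1479 mod 5917 = 943.
x_1 = 943^2 mod 5917 = 1699.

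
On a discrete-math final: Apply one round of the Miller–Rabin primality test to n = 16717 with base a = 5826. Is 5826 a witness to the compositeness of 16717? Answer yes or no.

n − 1 = 16716 = 2^2 · 4179, so s = 2 and d = 4179.
By repeated squaring, 5826^4179 ≡ 4775 (mod 16717).
x_0 = 5826^4179 mod 16717 = 4775.
x_0 is neither 1 nor 16716, so continue squaring.
x_1 = 4775^2 mod 16717 = 15354.
Reached i = s−1 = 1 without hitting −1: 5826 is a Miller–Rabin witness and 16717 is composite.

yes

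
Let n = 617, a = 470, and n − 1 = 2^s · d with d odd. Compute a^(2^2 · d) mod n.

616

n − 1 = 616 = 2^3 · 77, so s = 3 and d = 77.
Repeated squaring mod 617: 470^1 ≡ 470, 470^2 ≡ 14, 470^4 ≡ 196, 470^8 ≡ 162, 470^16 ≡ 330, 470^32 ≡ 308, 470^64 ≡ 463.
77 = 64 + 8 + 4 + 1, so 470^77 ≡ 463·162·196·470 ≡ 478 (mod 617).
x_0 = 478.
x_1 = 478^2 mod 617 = 194.
x_2 = 194^2 mod 617 = 616.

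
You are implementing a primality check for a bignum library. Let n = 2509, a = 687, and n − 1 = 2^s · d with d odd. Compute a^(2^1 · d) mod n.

n − 1 = 2508 = 2^2 · 627, so s = 2 and d = 627.
x_0 = 687^627 mod 2509 = 2124.
x_1 = 2124^2 mod 2509 = 194.

194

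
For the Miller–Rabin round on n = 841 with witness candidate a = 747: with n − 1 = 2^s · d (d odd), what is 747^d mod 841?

695

n − 1 = 840 = 2^3 · 105, so s = 3 and d = 105.
Repeated squaring mod 841: 747^1 ≡ 747, 747^2 ≡ 426, 747^4 ≡ 661, 747^8 ≡ 442, 747^16 ≡ 252, 747^32 ≡ 429, 747^64 ≡ 703.
105 = 64 + 32 + 8 + 1, so 747^105 ≡ 703·429·442·747 ≡ 695 (mod 841).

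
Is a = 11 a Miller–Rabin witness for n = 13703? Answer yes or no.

n − 1 = 13702 = 2^1 · 6851, so s = 1 and d = 6851.
x_0 = 11^6851 mod 13703 = 11367.
x_0 ∉ {1, 13702} and s = 1, so 11 is a Miller–Rabin witness and 13703 is composite.

yes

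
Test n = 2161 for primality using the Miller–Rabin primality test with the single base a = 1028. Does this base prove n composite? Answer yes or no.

n − 1 = 2160 = 2^4 · 135, so s = 4 and d = 135.
x_0 = 1028^135 mod 2161 = 1923.
x_0 is neither 1 nor 2160, so continue squaring.
x_1 = 1923^2 mod 2161 = 458.
x_2 = 458^2 mod 2161 = 147.
x_3 = 147^2 mod 2161 = 2160.
x_3 ≡ −1, so 1028 is not a witness.

no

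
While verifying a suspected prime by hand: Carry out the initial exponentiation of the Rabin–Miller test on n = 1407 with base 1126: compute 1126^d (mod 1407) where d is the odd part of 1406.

307

n − 1 = 1406 = 2^1 · 703, so s = 1 and d = 703.
Repeated squaring mod 1407: 1126^1 ≡ 1126, 1126^2 ≡ 169, 1126^4 ≡ 421, 1126^8 ≡ 1366, 1126^16 ≡ 274, 1126^32 ≡ 505, 1126^64 ≡ 358, 1126^128 ≡ 127, 1126^256 ≡ 652, 1126^512 ≡ 190.
703 = 512 + 128 + 32 + 16 + 8 + 4 + 2 + 1, so 1126^703 ≡ 190·127·505·274·1366·421·169·1126 ≡ 307 (mod 1407).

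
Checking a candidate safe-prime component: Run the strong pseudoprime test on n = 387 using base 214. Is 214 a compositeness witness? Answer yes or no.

n − 1 = 386 = 2^1 · 193, so s = 1 and d = 193.
x_0 = 214^193 mod 387 = 214.
x_0 ∉ {1, 386} and s = 1, so 214 is a Miller–Rabin witness and 387 is composite.

yes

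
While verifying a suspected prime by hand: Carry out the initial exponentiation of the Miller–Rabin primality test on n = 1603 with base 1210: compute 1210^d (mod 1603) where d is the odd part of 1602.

n − 1 = 1602 = 2^1 · 801, so s = 1 and d = 801.
Repeated squaring mod 1603: 1210^1 ≡ 1210, 1210^2 ≡ 561, 1210^4 ≡ 533, 1210^8 ≡ 358, 1210^16 ≡ 1527, 1210^32 ≡ 967, 1210^64 ≡ 540, 1210^128 ≡ 1457, 1210^256 ≡ 477, 1210^512 ≡ 1506.
801 = 512 + 256 + 32 + 1, so 1210^801 ≡ 1506·477·967·1210 ≡ 1091 (mod 1603).

1091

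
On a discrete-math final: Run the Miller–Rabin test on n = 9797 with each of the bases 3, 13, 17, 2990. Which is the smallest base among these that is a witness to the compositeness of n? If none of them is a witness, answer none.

n − 1 = 9796 = 2^2 · 2449, so s = 2 and d = 2449.
Base 3: x_0 = 3^2449 mod 9797 = 8248. x_0 is neither 1 nor 9796, so continue squaring. x_1 = 8248^2 mod 9797 = 8933. Reached i = s−1 = 1 without hitting −1: 3 is a Miller–Rabin witness and 9797 is composite.
Base 13: x_0 = 13^2449 mod 9797 = 5322. x_0 is neither 1 nor 9796, so continue squaring. x_1 = 5322^2 mod 9797 = 557. Reached i = s−1 = 1 without hitting −1: 13 is a Miller–Rabin witness and 9797 is composite.
Base 17: x_0 = 17^2449 mod 9797 = 6773. x_0 is neither 1 nor 9796, so continue squaring. x_1 = 6773^2 mod 9797 = 3975. Reached i = s−1 = 1 without hitting −1: 17 is a Miller–Rabin witness and 9797 is composite.
Base 2990: x_0 = 2990^2449 mod 9797 = 6613. x_0 is neither 1 nor 9796, so continue squaring. x_1 = 6613^2 mod 9797 = 7758. Reached i = s−1 = 1 without hitting −1: 2990 is a Miller–Rabin witness and 9797 is composite.
The smallest witness among the given bases is 3.

3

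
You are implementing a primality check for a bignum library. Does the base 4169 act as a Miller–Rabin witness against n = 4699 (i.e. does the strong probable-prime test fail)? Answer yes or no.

no

n − 1 = 4698 = 2^1 · 2349, so s = 1 and d = 2349.
x_0 = 4169^2349 mod 4699 = 4698.
x_0 = 4698 ≡ −1, so 4169 is not a witness.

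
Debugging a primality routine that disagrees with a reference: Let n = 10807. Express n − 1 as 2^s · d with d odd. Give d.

5403

Halving: 10806 → 5403; 5403 is odd.
So 10806 = 2^1 · 5403.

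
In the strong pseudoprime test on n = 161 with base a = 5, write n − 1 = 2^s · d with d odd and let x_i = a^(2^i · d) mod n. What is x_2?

81

n − 1 = 160 = 2^5 · 5, so s = 5 and d = 5.
x_0 = 5^5 mod 161 = 66.
x_1 = 66^2 mod 161 = 9.
x_2 = 9^2 mod 161 = 81.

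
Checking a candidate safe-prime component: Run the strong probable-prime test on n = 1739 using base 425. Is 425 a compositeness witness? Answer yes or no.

yes

n − 1 = 1738 = 2^1 · 869, so s = 1 and d = 869.
x_0 = 425^869 mod 1739 = 1717.
x_0 ∉ {1, 1738} and s = 1, so 425 is a Miller–Rabin witness and 1739 is composite.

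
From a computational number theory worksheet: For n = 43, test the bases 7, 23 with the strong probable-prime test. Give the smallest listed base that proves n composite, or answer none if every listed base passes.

none

n − 1 = 42 = 2^1 · 21, so s = 1 and d = 21.
Base 7: x_0 = 7^21 mod 43 = 42. x_0 = 42 ≡ −1, so 7 is not a witness.
Base 23: x_0 = 23^21 mod 43 = 1. x_0 = 1, so 23 is not a witness.
No listed base is a witness for 43.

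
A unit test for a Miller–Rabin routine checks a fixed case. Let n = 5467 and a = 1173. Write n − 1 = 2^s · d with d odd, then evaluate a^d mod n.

2444

n − 1 = 5466 = 2^1 · 2733, so s = 1 and d = 2733.
Repeated squaring mod 5467: 1173^1 ≡ 1173, 1173^2 ≡ 3712, 1173^4 ≡ 2104, 1173^8 ≡ 4013, 1173^16 ≡ 3854, 1173^32 ≡ 4944, 1173^64 ≡ 179, 1173^128 ≡ 4706, 1173^256 ≡ 5086, 1173^512 ≡ 3019, 1173^1024 ≡ 872, 1173^2048 ≡ 471.
2733 = 2048 + 512 + 128 + 32 + 8 + 4 + 1, so 1173^2733 ≡ 471·3019·4706·4944·4013·2104·1173 ≡ 2444 (mod 5467).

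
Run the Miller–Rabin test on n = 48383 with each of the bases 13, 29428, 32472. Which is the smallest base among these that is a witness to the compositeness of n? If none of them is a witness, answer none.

n − 1 = 48382 = 2^1 · 24191, so s = 1 and d = 24191.
Base 13: x_0 = 13^24191 mod 48383 = 1. x_0 = 1, so 13 is not a witness.
Base 29428: x_0 = 29428^24191 mod 48383 = 1. x_0 = 1, so 29428 is not a witness.
Base 32472: x_0 = 32472^24191 mod 48383 = 1. x_0 = 1, so 32472 is not a witness.
No listed base is a witness for 48383.

none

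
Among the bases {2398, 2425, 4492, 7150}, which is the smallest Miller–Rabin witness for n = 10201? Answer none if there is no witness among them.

2425

n − 1 = 10200 = 2^3 · 1275, so s = 3 and d = 1275.
Base 2398: x_0 = 2398^1275 mod 10201 = 9686. x_0 is neither 1 nor 10200, so continue squaring. x_1 = 9686^2 mod 10201 = 10200. x_1 ≡ −1, so 2398 is not a witness.
Base 2425: x_0 = 2425^1275 mod 10201 = 9899. x_0 is neither 1 nor 10200, so continue squaring. x_1 = 9899^2 mod 10201 = 9596. x_2 = 9596^2 mod 10201 = 8990. Reached i = s−1 = 2 without hitting −1: 2425 is a Miller–Rabin witness and 10201 is composite.
Base 4492: x_0 = 4492^1275 mod 10201 = 3828. x_0 is neither 1 nor 10200, so continue squaring. x_1 = 3828^2 mod 10201 = 4948. x_2 = 4948^2 mod 10201 = 304. Reached i = s−1 = 2 without hitting −1: 4492 is a Miller–Rabin witness and 10201 is composite.
Base 7150: x_0 = 7150^1275 mod 10201 = 9697. x_0 is neither 1 nor 10200, so continue squaring. x_1 = 9697^2 mod 10201 = 9192. x_2 = 9192^2 mod 10201 = 8182. Reached i = s−1 = 2 without hitting −1: 7150 is a Miller–Rabin witness and 10201 is composite.
The smallest witness among the given bases is 2425.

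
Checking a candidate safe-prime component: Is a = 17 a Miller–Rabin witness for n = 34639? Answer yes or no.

yes

n − 1 = 34638 = 2^1 · 17319, so s = 1 and d = 17319.
Repeated squaring mod 34639: 17^1 ≡ 17, 17^2 ≡ 289, 17^4 ≡ 14243, 17^8 ≡ 17065, 17^16 ≡ 4152, 17^32 ≡ 23521, 17^64 ≡ 17972, 17^128 ≡ 18748, 17^256 ≡ 5571, 17^512 ≡ 34136, 17^1024 ≡ 10536, 17^2048 ≡ 23940, 17^4096 ≡ 21345, 17^8192 ≡ 2258, 17^16384 ≡ 6631.
17319 = 16384 + 512 + 256 + 128 + 32 + 4 + 2 + 1, so 17^17319 ≡ 6631·34136·5571·18748·23521·14243·289·17 ≡ 6910 (mod 34639).
x_0 = 17^17319 mod 34639 = 6910.
x_0 ∉ {1, 34638} and s = 1, so 17 is a Miller–Rabin witness and 34639 is composite.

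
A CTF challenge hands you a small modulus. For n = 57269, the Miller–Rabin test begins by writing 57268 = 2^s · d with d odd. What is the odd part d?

Halving: 57268 → 28634 → 14317; 14317 is odd.
So 57268 = 2^2 · 14317.

14317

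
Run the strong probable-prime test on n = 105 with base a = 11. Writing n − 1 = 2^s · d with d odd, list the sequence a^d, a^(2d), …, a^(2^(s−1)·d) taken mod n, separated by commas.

n − 1 = 104 = 2^3 · 13, so s = 3 and d = 13.
x_0 = 11^13 mod 105 = 11.
x_1 = 11^2 mod 105 = 16.
x_2 = 16^2 mod 105 = 46.

11, 16, 46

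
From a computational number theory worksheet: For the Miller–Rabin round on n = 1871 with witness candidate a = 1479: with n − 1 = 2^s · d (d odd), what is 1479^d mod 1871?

n − 1 = 1870 = 2^1 · 935, so s = 1 and d = 935.
1479^935 mod 1871 = 1870.

1870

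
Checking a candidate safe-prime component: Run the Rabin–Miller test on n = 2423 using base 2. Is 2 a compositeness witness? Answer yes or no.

n − 1 = 2422 = 2^1 · 1211, so s = 1 and d = 1211.
x_0 = 2^1211 mod 2423 = 1.
x_0 = 1, so 2 is not a witness.

no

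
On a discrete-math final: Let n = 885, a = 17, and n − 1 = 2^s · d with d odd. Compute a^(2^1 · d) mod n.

n − 1 = 884 = 2^2 · 221, so s = 2 and d = 221.
x_0 = 17^221 mod 885 = 212.
x_1 = 212^2 mod 885 = 694.

694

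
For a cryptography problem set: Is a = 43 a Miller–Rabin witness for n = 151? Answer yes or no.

no

n − 1 = 150 = 2^1 · 75, so s = 1 and d = 75.
x_0 = 43^75 mod 151 = 1.
x_0 = 1, so 43 is not a witness.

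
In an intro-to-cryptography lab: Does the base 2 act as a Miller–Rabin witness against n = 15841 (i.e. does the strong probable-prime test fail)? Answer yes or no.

no

n − 1 = 15840 = 2^5 · 495, so s = 5 and d = 495.
x_0 = 2^495 mod 15841 = 1.
x_0 = 1, so 2 is not a witness.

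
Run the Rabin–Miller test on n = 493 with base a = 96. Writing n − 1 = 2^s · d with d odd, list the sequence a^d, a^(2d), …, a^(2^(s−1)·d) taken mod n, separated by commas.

n − 1 = 492 = 2^2 · 123, so s = 2 and d = 123.
x_0 = 96^123 mod 493 = 80.
x_1 = 80^2 mod 493 = 484.

80, 484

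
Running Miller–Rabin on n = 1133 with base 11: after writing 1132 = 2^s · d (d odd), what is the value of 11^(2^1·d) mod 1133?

968

n − 1 = 1132 = 2^2 · 283, so s = 2 and d = 283.
Repeated squaring mod 1133: 11^1 ≡ 11, 11^2 ≡ 121, 11^4 ≡ 1045, 11^8 ≡ 946, 11^16 ≡ 979, 11^32 ≡ 1056, 11^64 ≡ 264, 11^128 ≡ 583, 11^256 ≡ 1122.
283 = 256 + 16 + 8 + 2 + 1, so 11^283 ≡ 1122·979·946·121·11 ≡ 836 (mod 1133).
x_0 = 836.
x_1 = 836^2 mod 1133 = 968.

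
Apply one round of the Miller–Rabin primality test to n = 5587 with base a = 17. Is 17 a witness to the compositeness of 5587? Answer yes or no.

n − 1 = 5586 = 2^1 · 2793, so s = 1 and d = 2793.
x_0 = 17^2793 mod 5587 = 3523.
x_0 ∉ {1, 5586} and s = 1, so 17 is a Miller–Rabin witness and 5587 is composite.

yes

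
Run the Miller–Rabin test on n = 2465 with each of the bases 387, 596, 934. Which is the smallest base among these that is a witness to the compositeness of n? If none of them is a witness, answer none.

n − 1 = 2464 = 2^5 · 77, so s = 5 and d = 77.
Base 387: x_0 = 387^77 mod 2465 = 302. x_0 is neither 1 nor 2464, so continue squaring. x_1 = 302^2 mod 2465 = 2464. x_1 ≡ −1, so 387 is not a witness.
Base 596: x_0 = 596^77 mod 2465 = 1. x_0 = 1, so 596 is not a witness.
Base 934: x_0 = 934^77 mod 2465 = 2464. x_0 = 2464 ≡ −1, so 934 is not a witness.
No listed base is a witness for 2465.

none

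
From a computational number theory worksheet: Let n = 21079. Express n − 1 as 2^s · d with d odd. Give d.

Halving: 21078 → 10539; 10539 is odd.
So 21078 = 2^1 · 10539.

10539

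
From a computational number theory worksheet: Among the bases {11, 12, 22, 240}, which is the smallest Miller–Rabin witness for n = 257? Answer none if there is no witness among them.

n − 1 = 256 = 2^8 · 1, so s = 8 and d = 1.
Base 11: x_0 = 11^1 mod 257 = 11. x_0 is neither 1 nor 256, so continue squaring. x_1 = 11^2 mod 257 = 121. x_2 = 121^2 mod 257 = 249. x_3 = 249^2 mod 257 = 64. x_4 = 64^2 mod 257 = 241. x_5 = 241^2 mod 257 = 256. x_5 ≡ −1, so 11 is not a witness.
Base 12: x_0 = 12^1 mod 257 = 12. x_0 is neither 1 nor 256, so continue squaring. x_1 = 12^2 mod 257 = 144. x_2 = 144^2 mod 257 = 176. x_3 = 176^2 mod 257 = 136. x_4 = 136^2 mod 257 = 249. x_5 = 249^2 mod 257 = 64. x_6 = 64^2 mod 257 = 241. x_7 = 241^2 mod 257 = 256. x_7 ≡ −1, so 12 is not a witness.
Base 22: x_0 = 22^1 mod 257 = 22. x_0 is neither 1 nor 256, so continue squaring. x_1 = 22^2 mod 257 = 227. x_2 = 227^2 mod 257 = 129. x_3 = 129^2 mod 257 = 193. x_4 = 193^2 mod 257 = 241. x_5 = 241^2 mod 257 = 256. x_5 ≡ −1, so 22 is not a witness.
Base 240: x_0 = 240^1 mod 257 = 240. x_0 is neither 1 nor 256, so continue squaring. x_1 = 240^2 mod 257 = 32. x_2 = 32^2 mod 257 = 253. x_3 = 253^2 mod 257 = 16. x_4 = 16^2 mod 257 = 256. x_4 ≡ −1, so 240 is not a witness.
No listed base is a witness for 257.

none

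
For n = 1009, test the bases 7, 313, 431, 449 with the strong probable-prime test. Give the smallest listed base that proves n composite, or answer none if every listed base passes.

none

n − 1 = 1008 = 2^4 · 63, so s = 4 and d = 63.
Base 7: x_0 = 7^63 mod 1009 = 469. x_0 is neither 1 nor 1008, so continue squaring. x_1 = 469^2 mod 1009 = 1008. x_1 ≡ −1, so 7 is not a witness.
Base 313: x_0 = 313^63 mod 1009 = 762. x_0 is neither 1 nor 1008, so continue squaring. x_1 = 762^2 mod 1009 = 469. x_2 = 469^2 mod 1009 = 1008. x_2 ≡ −1, so 313 is not a witness.
Base 431: x_0 = 431^63 mod 1009 = 1. x_0 = 1, so 431 is not a witness.
Base 449: x_0 = 449^63 mod 1009 = 247. x_0 is neither 1 nor 1008, so continue squaring. x_1 = 247^2 mod 1009 = 469. x_2 = 469^2 mod 1009 = 1008. x_2 ≡ −1, so 449 is not a witness.
No listed base is a witness for 1009.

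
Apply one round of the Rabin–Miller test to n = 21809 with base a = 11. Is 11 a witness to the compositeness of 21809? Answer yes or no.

n − 1 = 21808 = 2^4 · 1363, so s = 4 and d = 1363.
Repeated squaring mod 21809: 11^1 ≡ 11, 11^2 ≡ 121, 11^4 ≡ 14641, 11^8 ≡ 20029, 11^16 ≡ 6095, 11^32 ≡ 8298, 11^64 ≡ 5791, 11^128 ≡ 15248, 11^256 ≡ 17564, 11^512 ≡ 5791, 11^1024 ≡ 15248.
1363 = 1024 + 256 + 64 + 16 + 2 + 1, so 11^1363 ≡ 15248·17564·5791·6095·121·11 ≡ 21306 (mod 21809).
x_0 = 11^1363 mod 21809 = 21306.
x_0 is neither 1 nor 21808, so continue squaring.
x_1 = 21306^2 mod 21809 = 13110.
x_2 = 13110^2 mod 21809 = 17180.
x_3 = 17180^2 mod 21809 = 11203.
Reached i = s−1 = 3 without hitting −1: 11 is a Miller–Rabin witness and 21809 is composite.

yes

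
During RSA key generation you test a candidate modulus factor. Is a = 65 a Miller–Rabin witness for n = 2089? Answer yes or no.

n − 1 = 2088 = 2^3 · 261, so s = 3 and d = 261.
x_0 = 65^261 mod 2089 = 1.
x_0 = 1, so 65 is not a witness.

no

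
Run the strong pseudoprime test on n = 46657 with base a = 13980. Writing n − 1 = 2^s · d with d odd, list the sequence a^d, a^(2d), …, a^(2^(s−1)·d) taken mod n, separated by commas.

n − 1 = 46656 = 2^6 · 729, so s = 6 and d = 729.
x_0 = 13980^729 mod 46657 = 16866.
x_1 = 16866^2 mod 46657 = 40884.
x_2 = 40884^2 mod 46657 = 14431.
x_3 = 14431^2 mod 46657 = 23570.
x_4 = 23570^2 mod 46657 = 1.
x_5 = 1^2 mod 46657 = 1.

16866, 40884, 14431, 23570, 1, 1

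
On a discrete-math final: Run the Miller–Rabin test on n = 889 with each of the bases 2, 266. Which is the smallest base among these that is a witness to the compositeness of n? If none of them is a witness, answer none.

2

n − 1 = 888 = 2^3 · 111, so s = 3 and d = 111.
Base 2: x_0 = 2^111 mod 889 = 64. x_0 is neither 1 nor 888, so continue squaring. x_1 = 64^2 mod 889 = 540. x_2 = 540^2 mod 889 = 8. Reached i = s−1 = 2 without hitting −1: 2 is a Miller–Rabin witness and 889 is composite.
Base 266: x_0 = 266^111 mod 889 = 343. x_0 is neither 1 nor 888, so continue squaring. x_1 = 343^2 mod 889 = 301. x_2 = 301^2 mod 889 = 812. Reached i = s−1 = 2 without hitting −1: 266 is a Miller–Rabin witness and 889 is composite.
The smallest witness among the given bases is 2.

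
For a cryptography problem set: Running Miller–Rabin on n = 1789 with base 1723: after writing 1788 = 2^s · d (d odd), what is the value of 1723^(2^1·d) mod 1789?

1

n − 1 = 1788 = 2^2 · 447, so s = 2 and d = 447.
Repeated squaring mod 1789: 1723^1 ≡ 1723, 1723^2 ≡ 778, 1723^4 ≡ 602, 1723^8 ≡ 1026, 1723^16 ≡ 744, 1723^32 ≡ 735, 1723^64 ≡ 1736, 1723^128 ≡ 1020, 1723^256 ≡ 991.
447 = 256 + 128 + 32 + 16 + 8 + 4 + 2 + 1, so 1723^447 ≡ 991·1020·735·744·1026·602·778·1723 ≡ 1 (mod 1789).
x_0 = 1.
x_1 = 1^2 mod 1789 = 1.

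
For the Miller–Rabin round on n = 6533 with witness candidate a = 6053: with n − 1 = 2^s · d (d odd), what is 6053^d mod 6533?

6393

n − 1 = 6532 = 2^2 · 1633, so s = 2 and d = 1633.
6053^1633 mod 6533 = 6393.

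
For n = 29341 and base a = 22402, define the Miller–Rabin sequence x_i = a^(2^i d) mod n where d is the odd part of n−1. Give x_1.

18240

n − 1 = 29340 = 2^2 · 7335, so s = 2 and d = 7335.
x_0 = 22402^7335 mod 29341 = 19826.
x_1 = 19826^2 mod 29341 = 18240.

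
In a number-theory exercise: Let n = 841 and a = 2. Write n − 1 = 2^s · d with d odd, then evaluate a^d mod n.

n − 1 = 840 = 2^3 · 105, so s = 3 and d = 105.
2^105 mod 841 = 336.

336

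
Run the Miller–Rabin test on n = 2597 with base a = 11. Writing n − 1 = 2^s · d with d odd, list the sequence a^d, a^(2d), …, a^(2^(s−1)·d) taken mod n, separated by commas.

n − 1 = 2596 = 2^2 · 649, so s = 2 and d = 649.
x_0 = 11^649 mod 2597 = 718.
x_1 = 718^2 mod 2597 = 1318.

718, 1318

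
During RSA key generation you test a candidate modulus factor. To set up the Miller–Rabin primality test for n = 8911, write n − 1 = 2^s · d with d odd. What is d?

Halving: 8910 → 4455; 4455 is odd.
So 8910 = 2^1 · 4455.

4455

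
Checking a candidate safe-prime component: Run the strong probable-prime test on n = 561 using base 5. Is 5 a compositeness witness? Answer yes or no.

yes

n − 1 = 560 = 2^4 · 35, so s = 4 and d = 35.
Repeated squaring mod 561: 5^1 ≡ 5, 5^2 ≡ 25, 5^4 ≡ 64, 5^8 ≡ 169, 5^16 ≡ 511, 5^32 ≡ 256.
35 = 32 + 2 + 1, so 5^35 ≡ 256·25·5 ≡ 23 (mod 561).
x_0 = 5^35 mod 561 = 23.
x_0 is neither 1 nor 560, so continue squaring.
x_1 = 23^2 mod 561 = 529.
x_2 = 529^2 mod 561 = 463.
x_3 = 463^2 mod 561 = 67.
Reached i = s−1 = 3 without hitting −1: 5 is a Miller–Rabin witness and 561 is composite.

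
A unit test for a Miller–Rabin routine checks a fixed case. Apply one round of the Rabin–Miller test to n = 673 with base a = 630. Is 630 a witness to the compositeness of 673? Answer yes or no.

n − 1 = 672 = 2^5 · 21, so s = 5 and d = 21.
By repeated squaring, 630^21 ≡ 149 (mod 673).
x_0 = 630^21 mod 673 = 149.
x_0 is neither 1 nor 672, so continue squaring.
x_1 = 149^2 mod 673 = 665.
x_2 = 665^2 mod 673 = 64.
x_3 = 64^2 mod 673 = 58.
x_4 = 58^2 mod 673 = 672.
x_4 ≡ −1, so 630 is not a witness.

no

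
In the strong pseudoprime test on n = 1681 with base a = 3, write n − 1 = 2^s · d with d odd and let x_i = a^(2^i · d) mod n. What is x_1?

n − 1 = 1680 = 2^4 · 105, so s = 4 and d = 105.
x_0 = 3^105 mod 1681 = 331.
x_1 = 331^2 mod 1681 = 296.

296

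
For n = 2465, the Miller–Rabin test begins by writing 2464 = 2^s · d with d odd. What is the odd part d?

Halving: 2464 → 1232 → 616 → 308 → 154 → 77; 77 is odd.
So 2464 = 2^5 · 77.

77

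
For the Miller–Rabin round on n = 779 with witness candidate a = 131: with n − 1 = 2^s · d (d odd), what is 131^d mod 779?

251

n − 1 = 778 = 2^1 · 389, so s = 1 and d = 389.
Repeated squaring mod 779: 131^1 ≡ 131, 131^2 ≡ 23, 131^4 ≡ 529, 131^8 ≡ 180, 131^16 ≡ 461, 131^32 ≡ 633, 131^64 ≡ 283, 131^128 ≡ 631, 131^256 ≡ 92.
389 = 256 + 128 + 4 + 1, so 131^389 ≡ 92·631·529·131 ≡ 251 (mod 779).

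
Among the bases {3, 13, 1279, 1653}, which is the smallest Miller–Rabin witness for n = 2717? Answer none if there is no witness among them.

n − 1 = 2716 = 2^2 · 679, so s = 2 and d = 679.
Base 3: x_0 = 3^679 mod 2717 = 2655. x_0 is neither 1 nor 2716, so continue squaring. x_1 = 2655^2 mod 2717 = 1127. Reached i = s−1 = 1 without hitting −1: 3 is a Miller–Rabin witness and 2717 is composite.
Base 13: x_0 = 13^679 mod 2717 = 1326. x_0 is neither 1 nor 2716, so continue squaring. x_1 = 1326^2 mod 2717 = 377. Reached i = s−1 = 1 without hitting −1: 13 is a Miller–Rabin witness and 2717 is composite.
Base 1279: x_0 = 1279^679 mod 2717 = 840. x_0 is neither 1 nor 2716, so continue squaring. x_1 = 840^2 mod 2717 = 1897. Reached i = s−1 = 1 without hitting −1: 1279 is a Miller–Rabin witness and 2717 is composite.
Base 1653: x_0 = 1653^679 mod 2717 = 323. x_0 is neither 1 nor 2716, so continue squaring. x_1 = 323^2 mod 2717 = 1083. Reached i = s−1 = 1 without hitting −1: 1653 is a Miller–Rabin witness and 2717 is composite.
The smallest witness among the given bases is 3.

3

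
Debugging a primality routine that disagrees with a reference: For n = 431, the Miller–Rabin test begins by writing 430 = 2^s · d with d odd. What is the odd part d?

215

Halving: 430 → 215; 215 is odd.
So 430 = 2^1 · 215.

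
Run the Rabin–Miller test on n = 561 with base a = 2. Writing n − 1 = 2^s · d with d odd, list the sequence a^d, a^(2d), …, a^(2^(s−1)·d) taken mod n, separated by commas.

263, 166, 67, 1

n − 1 = 560 = 2^4 · 35, so s = 4 and d = 35.
x_0 = 2^35 mod 561 = 263.
x_1 = 263^2 mod 561 = 166.
x_2 = 166^2 mod 561 = 67.
x_3 = 67^2 mod 561 = 1.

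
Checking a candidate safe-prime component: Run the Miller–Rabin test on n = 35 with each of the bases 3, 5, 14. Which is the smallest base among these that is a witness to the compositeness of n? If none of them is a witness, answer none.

3

n − 1 = 34 = 2^1 · 17, so s = 1 and d = 17.
Base 3: x_0 = 3^17 mod 35 = 33. x_0 ∉ {1, 34} and s = 1, so 3 is a Miller–Rabin witness and 35 is composite.
Base 5: x_0 = 5^17 mod 35 = 10. x_0 ∉ {1, 34} and s = 1, so 5 is a Miller–Rabin witness and 35 is composite.
Base 14: x_0 = 14^17 mod 35 = 14. x_0 ∉ {1, 34} and s = 1, so 14 is a Miller–Rabin witness and 35 is composite.
The smallest witness among the given bases is 3.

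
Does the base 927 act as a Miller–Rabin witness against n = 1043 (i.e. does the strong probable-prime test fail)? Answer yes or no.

yes

n − 1 = 1042 = 2^1 · 521, so s = 1 and d = 521.
Repeated squaring mod 1043: 927^1 ≡ 927, 927^2 ≡ 940, 927^4 ≡ 179, 927^8 ≡ 751, 927^16 ≡ 781, 927^32 ≡ 849, 927^64 ≡ 88, 927^128 ≡ 443, 927^256 ≡ 165, 927^512 ≡ 107.
521 = 512 + 8 + 1, so 927^521 ≡ 107·751·927 ≡ 922 (mod 1043).
x_0 = 927^521 mod 1043 = 922.
x_0 ∉ {1, 1042} and s = 1, so 927 is a Miller–Rabin witness and 1043 is composite.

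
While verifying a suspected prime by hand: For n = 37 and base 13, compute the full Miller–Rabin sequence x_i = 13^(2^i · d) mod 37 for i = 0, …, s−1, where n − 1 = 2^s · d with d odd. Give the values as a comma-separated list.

n − 1 = 36 = 2^2 · 9, so s = 2 and d = 9.
x_0 = 13^9 mod 37 = 6.
x_1 = 6^2 mod 37 = 36.

6, 36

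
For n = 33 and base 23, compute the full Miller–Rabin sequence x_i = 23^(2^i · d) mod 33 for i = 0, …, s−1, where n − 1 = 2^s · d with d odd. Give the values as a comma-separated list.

23, 1, 1, 1, 1

n − 1 = 32 = 2^5 · 1, so s = 5 and d = 1.
x_0 = 23^1 mod 33 = 23.
x_1 = 23^2 mod 33 = 1.
x_2 = 1^2 mod 33 = 1.
x_3 = 1^2 mod 33 = 1.
x_4 = 1^2 mod 33 = 1.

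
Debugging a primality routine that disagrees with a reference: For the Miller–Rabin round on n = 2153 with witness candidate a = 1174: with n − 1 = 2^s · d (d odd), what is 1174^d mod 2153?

n − 1 = 2152 = 2^3 · 269, so s = 3 and d = 269.
1174^269 mod 2153 = 1094.

1094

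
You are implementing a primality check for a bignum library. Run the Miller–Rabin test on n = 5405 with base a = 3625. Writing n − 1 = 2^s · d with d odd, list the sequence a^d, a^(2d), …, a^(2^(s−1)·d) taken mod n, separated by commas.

n − 1 = 5404 = 2^2 · 1351, so s = 2 and d = 1351.
x_0 = 3625^1351 mod 5405 = 3080.
x_1 = 3080^2 mod 5405 = 625.

3080, 625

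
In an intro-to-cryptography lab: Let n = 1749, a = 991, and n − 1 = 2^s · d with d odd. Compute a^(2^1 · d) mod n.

1552

n − 1 = 1748 = 2^2 · 437, so s = 2 and d = 437.
x_0 = 991^437 mod 1749 = 859.
x_1 = 859^2 mod 1749 = 1552.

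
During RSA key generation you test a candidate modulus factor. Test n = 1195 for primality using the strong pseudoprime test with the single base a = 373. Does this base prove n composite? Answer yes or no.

n − 1 = 1194 = 2^1 · 597, so s = 1 and d = 597.
x_0 = 373^597 mod 1195 = 748.
x_0 ∉ {1, 1194} and s = 1, so 373 is a Miller–Rabin witness and 1195 is composite.

yes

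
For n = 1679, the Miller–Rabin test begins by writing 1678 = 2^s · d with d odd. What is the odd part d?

Halving: 1678 → 839; 839 is odd.
So 1678 = 2^1 · 839.

839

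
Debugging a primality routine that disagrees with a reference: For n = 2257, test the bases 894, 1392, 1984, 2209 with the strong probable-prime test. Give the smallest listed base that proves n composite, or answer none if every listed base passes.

n − 1 = 2256 = 2^4 · 141, so s = 4 and d = 141.
Base 894: x_0 = 894^141 mod 2257 = 1819. x_0 is neither 1 nor 2256, so continue squaring. x_1 = 1819^2 mod 2257 = 2256. x_1 ≡ −1, so 894 is not a witness.
Base 1392: x_0 = 1392^141 mod 2257 = 1819. x_0 is neither 1 nor 2256, so continue squaring. x_1 = 1819^2 mod 2257 = 2256. x_1 ≡ −1, so 1392 is not a witness.
Base 1984: x_0 = 1984^141 mod 2257 = 1819. x_0 is neither 1 nor 2256, so continue squaring. x_1 = 1819^2 mod 2257 = 2256. x_1 ≡ −1, so 1984 is not a witness.
Base 2209: x_0 = 2209^141 mod 2257 = 1. x_0 = 1, so 2209 is not a witness.
No listed base is a witness for 2257.

none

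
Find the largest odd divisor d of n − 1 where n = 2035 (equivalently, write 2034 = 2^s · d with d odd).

1017

Halving: 2034 → 1017; 1017 is odd.
So 2034 = 2^1 · 1017.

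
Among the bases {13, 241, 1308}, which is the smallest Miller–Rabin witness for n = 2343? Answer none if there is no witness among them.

13

n − 1 = 2342 = 2^1 · 1171, so s = 1 and d = 1171.
Base 13: x_0 = 13^1171 mod 2343 = 1597. x_0 ∉ {1, 2342} and s = 1, so 13 is a Miller–Rabin witness and 2343 is composite.
Base 241: x_0 = 241^1171 mod 2343 = 1462. x_0 ∉ {1, 2342} and s = 1, so 241 is a Miller–Rabin witness and 2343 is composite.
Base 1308: x_0 = 1308^1171 mod 2343 = 1539. x_0 ∉ {1, 2342} and s = 1, so 1308 is a Miller–Rabin witness and 2343 is composite.
The smallest witness among the given bases is 13.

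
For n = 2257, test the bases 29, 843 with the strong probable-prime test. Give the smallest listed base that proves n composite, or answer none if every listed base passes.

n − 1 = 2256 = 2^4 · 141, so s = 4 and d = 141.
Base 29: x_0 = 29^141 mod 2257 = 438. x_0 is neither 1 nor 2256, so continue squaring. x_1 = 438^2 mod 2257 = 2256. x_1 ≡ −1, so 29 is not a witness.
Base 843: x_0 = 843^141 mod 2257 = 660. x_0 is neither 1 nor 2256, so continue squaring. x_1 = 660^2 mod 2257 = 2256. x_1 ≡ −1, so 843 is not a witness.
No listed base is a witness for 2257.

none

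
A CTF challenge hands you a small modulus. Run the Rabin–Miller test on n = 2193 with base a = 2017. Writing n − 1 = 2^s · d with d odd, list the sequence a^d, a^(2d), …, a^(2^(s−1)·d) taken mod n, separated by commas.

346, 1294, 1177, 1546

n − 1 = 2192 = 2^4 · 137, so s = 4 and d = 137.
x_0 = 2017^137 mod 2193 = 346.
x_1 = 346^2 mod 2193 = 1294.
x_2 = 1294^2 mod 2193 = 1177.
x_3 = 1177^2 mod 2193 = 1546.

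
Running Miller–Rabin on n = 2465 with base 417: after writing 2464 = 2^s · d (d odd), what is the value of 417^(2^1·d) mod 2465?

n − 1 = 2464 = 2^5 · 77, so s = 5 and d = 77.
x_0 = 417^77 mod 2465 = 2337.
x_1 = 2337^2 mod 2465 = 1594.

1594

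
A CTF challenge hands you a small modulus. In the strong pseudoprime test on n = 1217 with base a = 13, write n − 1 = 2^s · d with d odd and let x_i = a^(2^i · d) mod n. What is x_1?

392

n − 1 = 1216 = 2^6 · 19, so s = 6 and d = 19.
Repeated squaring mod 1217: 13^1 ≡ 13, 13^2 ≡ 169, 13^4 ≡ 570, 13^8 ≡ 1178, 13^16 ≡ 304.
19 = 16 + 2 + 1, so 13^19 ≡ 304·169·13 ≡ 972 (mod 1217).
x_0 = 972.
x_1 = 972^2 mod 1217 = 392.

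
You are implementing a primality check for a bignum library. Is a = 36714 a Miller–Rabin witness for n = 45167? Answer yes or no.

n − 1 = 45166 = 2^1 · 22583, so s = 1 and d = 22583.
x_0 = 36714^22583 mod 45167 = 9531.
x_0 ∉ {1, 45166} and s = 1, so 36714 is a Miller–Rabin witness and 45167 is composite.

yes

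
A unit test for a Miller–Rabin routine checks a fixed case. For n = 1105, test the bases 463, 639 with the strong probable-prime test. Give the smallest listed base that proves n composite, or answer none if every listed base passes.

n − 1 = 1104 = 2^4 · 69, so s = 4 and d = 69.
Base 463: x_0 = 463^69 mod 1105 = 463. x_0 is neither 1 nor 1104, so continue squaring. x_1 = 463^2 mod 1105 = 1104. x_1 ≡ −1, so 463 is not a witness.
Base 639: x_0 = 639^69 mod 1105 = 499. x_0 is neither 1 nor 1104, so continue squaring. x_1 = 499^2 mod 1105 = 376. x_2 = 376^2 mod 1105 = 1041. x_3 = 1041^2 mod 1105 = 781. Reached i = s−1 = 3 without hitting −1: 639 is a Miller–Rabin witness and 1105 is composite.
The smallest witness among the given bases is 639.

639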